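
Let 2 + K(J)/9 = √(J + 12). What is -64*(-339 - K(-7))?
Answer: 20544 + 576*√5 ≈ 21832.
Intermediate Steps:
K(J) = -18 + 9*√(12 + J) (K(J) = -18 + 9*√(J + 12) = -18 + 9*√(12 + J))
-64*(-339 - K(-7)) = -64*(-339 - (-18 + 9*√(12 - 7))) = -64*(-339 - (-18 + 9*√5)) = -64*(-339 + (18 - 9*√5)) = -64*(-321 - 9*√5) = 20544 + 576*√5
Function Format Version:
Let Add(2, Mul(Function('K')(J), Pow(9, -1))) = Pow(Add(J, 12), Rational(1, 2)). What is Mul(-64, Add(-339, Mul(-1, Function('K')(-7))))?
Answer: Add(20544, Mul(576, Pow(5, Rational(1, 2)))) ≈ 21832.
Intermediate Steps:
Function('K')(J) = Add(-18, Mul(9, Pow(Add(12, J), Rational(1, 2)))) (Function('K')(J) = Add(-18, Mul(9, Pow(Add(J, 12), Rational(1, 2)))) = Add(-18, Mul(9, Pow(Add(12, J), Rational(1, 2)))))
Mul(-64, Add(-339, Mul(-1, Function('K')(-7)))) = Mul(-64, Add(-339, Mul(-1, Add(-18, Mul(9, Pow(Add(12, -7), Rational(1, 2))))))) = Mul(-64, Add(-339, Mul(-1, Add(-18, Mul(9, Pow(5, Rational(1, 2))))))) = Mul(-64, Add(-339, Add(18, Mul(-9, Pow(5, Rational(1, 2)))))) = Mul(-64, Add(-321, Mul(-9, Pow(5, Rational(1, 2))))) = Add(20544, Mul(576, Pow(5, Rational(1, 2))))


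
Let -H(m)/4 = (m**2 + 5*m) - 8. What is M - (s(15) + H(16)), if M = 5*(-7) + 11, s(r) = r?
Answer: 1273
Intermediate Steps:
H(m) = 32 - 20*m - 4*m**2 (H(m) = -4*((m**2 + 5*m) - 8) = -4*(-8 + m**2 + 5*m) = 32 - 20*m - 4*m**2)
M = -24 (M = -35 + 11 = -24)
M - (s(15) + H(16)) = -24 - (15 + (32 - 20*16 - 4*16**2)) = -24 - (15 + (32 - 320 - 4*256)) = -24 - (15 + (32 - 320 - 1024)) = -24 - (15 - 1312) = -24 - 1*(-1297) = -24 + 1297 = 1273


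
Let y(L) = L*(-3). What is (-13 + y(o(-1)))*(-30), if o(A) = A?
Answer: 300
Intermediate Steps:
y(L) = -3*L
(-13 + y(o(-1)))*(-30) = (-13 - 3*(-1))*(-30) = (-13 + 3)*(-30) = -10*(-30) = 300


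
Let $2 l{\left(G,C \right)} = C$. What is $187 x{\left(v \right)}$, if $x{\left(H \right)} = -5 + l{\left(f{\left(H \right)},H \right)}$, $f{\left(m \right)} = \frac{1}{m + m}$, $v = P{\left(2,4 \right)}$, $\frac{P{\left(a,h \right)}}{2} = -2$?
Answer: $-1309$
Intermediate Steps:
$P{\left(a,h \right)} = -4$ ($P{\left(a,h \right)} = 2 \left(-2\right) = -4$)
$v = -4$
$f{\left(m \right)} = \frac{1}{2 m}$
$l{\left(G,C \right)} = \frac{C}{2}$
$x{\left(H \right)} = -5 + \frac{H}{2}$
$187 x{\left(v \right)} = 187 \left(-5 + \frac{1}{2} \left(-4\right)\right) = 187 \left(-5 - 2\right) = 187 \left(-7\right) = -1309$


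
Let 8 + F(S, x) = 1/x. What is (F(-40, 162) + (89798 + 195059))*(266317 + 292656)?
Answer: 25794110371447/162 ≈ 1.5922e+11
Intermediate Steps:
F(S, x) = -8 + 1/x
(F(-40, 162) + (89798 + 195059))*(266317 + 292656) = ((-8 + 1/162) + (89798 + 195059))*(266317 + 292656) = ((-8 + 1/162) + 284857)*558973 = (-1295/162 + 284857)*558973 = (46145539/162)*558973 = 25794110371447/162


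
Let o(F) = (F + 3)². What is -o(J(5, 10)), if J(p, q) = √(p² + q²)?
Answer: -134 - 30*√5 ≈ -201.08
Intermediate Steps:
o(F) = (3 + F)²
-o(J(5, 10)) = -(3 + √(5² + 10²))² = -(3 + √(25 + 100))² = -(3 + √125)² = -(3 + 5*√5)²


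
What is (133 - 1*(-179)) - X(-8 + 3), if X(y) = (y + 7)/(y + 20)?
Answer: 4678/15 ≈ 311.87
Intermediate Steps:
X(y) = (7 + y)/(20 + y)
(133 - 1*(-179)) - X(-8 + 3) = (133 - 1*(-179)) - (7 + (-8 + 3))/(20 + (-8 + 3)) = (133 + 179) - (7 - 5)/(20 - 5) = 312 - 2/15 = 4678/15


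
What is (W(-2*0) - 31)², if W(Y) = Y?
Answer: 961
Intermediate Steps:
(W(-2*0) - 31)² = (-2*0 - 31)² = (0 - 31)² = (-31)² = 961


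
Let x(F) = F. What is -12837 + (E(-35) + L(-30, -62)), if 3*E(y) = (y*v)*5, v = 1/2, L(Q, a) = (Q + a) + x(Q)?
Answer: -77929/6 ≈ -12988.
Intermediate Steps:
L(Q, a) = a + 2*Q (L(Q, a) = (Q + a) + Q = a + 2*Q)
v = ½ (v = 1*(½) = ½ ≈ 0.50000)
E(y) = 5*y/6 (E(y) = ((y*(½))*5)/3 = ((y/2)*5)/3 = (5*y/2)/3 = 5*y/6)
-12837 + (E(-35) + L(-30, -62)) = -12837 + ((⅚)*(-35) + (-62 + 2*(-30))) = -12837 + (-175/6 + (-62 - 60)) = -12837 + (-175/6 - 122) = -12837 - 907/6 = -77929/6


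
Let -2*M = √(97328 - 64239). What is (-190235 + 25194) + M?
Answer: -165041 - √33089/2 ≈ -1.6513e+5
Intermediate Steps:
M = -√33089/2 (M = -√(97328 - 64239)/2 = -√33089/2 ≈ -90.952)
(-190235 + 25194) + M = (-190235 + 25194) - √33089/2 = -165041 - √33089/2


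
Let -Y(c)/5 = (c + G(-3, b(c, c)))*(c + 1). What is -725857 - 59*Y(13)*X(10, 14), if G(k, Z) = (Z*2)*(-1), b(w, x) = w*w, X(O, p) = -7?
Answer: 8669893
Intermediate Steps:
b(w, x) = w²
G(k, Z) = -2*Z (G(k, Z) = (2*Z)*(-1) = -2*Z)
Y(c) = -5*(1 + c)*(c - 2*c²) (Y(c) = -5*(c - 2*c²)*(c + 1) = -5*(c - 2*c²)*(1 + c) = -5*(1 + c)*(c - 2*c²))
-725857 - 59*Y(13)*X(10, 14) = -725857 - 59*(5*13*(-1 + 13 + 2*13²))*(-7) = -725857 - 59*(5*13*(-1 + 13 + 2*169))*(-7) = -725857 - 59*(5*13*(-1 + 13 + 338))*(-7) = -725857 - 59*(5*13*350)*(-7) = -725857 - 59*22750*(-7) = -725857 - 1342250*(-7) = -725857 - 1*(-9395750) = -725857 + 9395750 = 8669893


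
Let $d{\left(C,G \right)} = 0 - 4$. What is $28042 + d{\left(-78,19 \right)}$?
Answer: $28038$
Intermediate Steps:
$d{\left(C,G \right)} = -4$ ($d{\left(C,G \right)} = 0 - 4 = -4$)
$28042 + d{\left(-78,19 \right)} = 28042 - 4 = 28038$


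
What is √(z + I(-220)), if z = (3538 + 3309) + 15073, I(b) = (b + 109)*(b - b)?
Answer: 4*√1370 ≈ 148.05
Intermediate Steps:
I(b) = 0 (I(b) = (109 + b)*0 = 0)
z = 21920 (z = 6847 + 15073 = 21920)
√(z + I(-220)) = √(21920 + 0) = √21920 = 4*√1370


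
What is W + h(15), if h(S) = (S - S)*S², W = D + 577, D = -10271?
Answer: -9694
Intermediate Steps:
W = -9694 (W = -10271 + 577 = -9694)
h(S) = 0 (h(S) = 0*S² = 0)
W + h(15) = -9694 + 0 = -9694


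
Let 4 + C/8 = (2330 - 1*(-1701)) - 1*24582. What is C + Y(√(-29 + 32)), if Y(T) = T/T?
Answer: -164439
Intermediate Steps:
C = -164440 (C = -32 + 8*((2330 - 1*(-1701)) - 1*24582) = -32 + 8*((2330 + 1701) - 24582) = -32 + 8*(4031 - 24582) = -32 + 8*(-20551) = -32 - 164408 = -164440)
Y(T) = 1
C + Y(√(-29 + 32)) = -164440 + 1 = -164439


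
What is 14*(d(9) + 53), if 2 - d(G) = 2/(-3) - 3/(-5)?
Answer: 11564/15 ≈ 770.93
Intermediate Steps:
d(G) = 31/15 (d(G) = 2 - (2/(-3) - 3/(-5)) = 2 - (2*(-1/3) - 3*(-1/5)) = 2 - (-2/3 + 3/5) = 2 - 1*(-1/15) = 2 + 1/15 = 31/15)
14*(d(9) + 53) = 14*(31/15 + 53) = 14*(826/15) = 11564/15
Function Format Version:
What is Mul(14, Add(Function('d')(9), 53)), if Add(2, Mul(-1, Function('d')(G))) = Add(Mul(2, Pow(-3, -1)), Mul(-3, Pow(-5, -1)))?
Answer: Rational(11564, 15) ≈ 770.93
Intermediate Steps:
Function('d')(G) = Rational(31, 15) (Function('d')(G) = Add(2, Mul(-1, Add(Mul(2, Pow(-3, -1)), Mul(-3, Pow(-5, -1))))) = Add(2, Mul(-1, Add(Mul(2, Rational(-1, 3)), Mul(-3, Rational(-1, 5))))) = Add(2, Mul(-1, Add(Rational(-2, 3), Rational(3, 5)))) = Add(2, Mul(-1, Rational(-1, 15))) = Add(2, Rational(1, 15)) = Rational(31, 15))
Mul(14, Add(Function('d')(9), 53)) = Mul(14, Add(Rational(31, 15), 53)) = Mul(14, Rational(826, 15)) = Rational(11564, 15)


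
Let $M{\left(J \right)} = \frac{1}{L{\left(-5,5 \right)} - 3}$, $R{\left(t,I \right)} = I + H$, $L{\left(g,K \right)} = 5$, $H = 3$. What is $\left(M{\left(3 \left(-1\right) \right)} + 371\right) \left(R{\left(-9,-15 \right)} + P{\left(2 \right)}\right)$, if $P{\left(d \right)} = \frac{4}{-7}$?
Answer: $- \frac{32692}{7} \approx -4670.3$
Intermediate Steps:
$P{\left(d \right)} = - \frac{4}{7}$ ($P{\left(d \right)} = 4 \left(- \frac{1}{7}\right) = - \frac{4}{7}$)
$R{\left(t,I \right)} = 3 + I$ ($R{\left(t,I \right)} = I + 3 = 3 + I$)
$M{\left(J \right)} = \frac{1}{2}$ ($M{\left(J \right)} = \frac{1}{5 - 3} = \frac{1}{2}$)
$\left(M{\left(3 \left(-1\right) \right)} + 371\right) \left(R{\left(-9,-15 \right)} + P{\left(2 \right)}\right) = \left(\frac{1}{2} + 371\right) \left(\left(3 - 15\right) - \frac{4}{7}\right) = \frac{743 \left(-12 - \frac{4}{7}\right)}{2} = \frac{743}{2} \left(- \frac{88}{7}\right) = - \frac{32692}{7}$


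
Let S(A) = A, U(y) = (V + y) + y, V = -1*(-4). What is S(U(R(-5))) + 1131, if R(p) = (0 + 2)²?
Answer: 1143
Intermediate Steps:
V = 4
R(p) = 4 (R(p) = 2² = 4)
U(y) = 4 + 2*y (U(y) = (4 + y) + y = 4 + 2*y)
S(U(R(-5))) + 1131 = (4 + 2*4) + 1131 = (4 + 8) + 1131 = 12 + 1131 = 1143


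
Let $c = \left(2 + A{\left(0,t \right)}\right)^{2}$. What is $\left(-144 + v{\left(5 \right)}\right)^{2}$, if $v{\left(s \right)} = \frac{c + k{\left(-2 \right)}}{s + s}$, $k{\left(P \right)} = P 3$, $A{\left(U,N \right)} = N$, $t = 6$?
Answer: $\frac{477481}{25} \approx 19099.0$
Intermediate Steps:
$k{\left(P \right)} = 3 P$
$c = 64$ ($c = \left(2 + 6\right)^{2} = 8^{2} = 64$)
$v{\left(s \right)} = \frac{29}{s}$ ($v{\left(s \right)} = \frac{64 + 3 \left(-2\right)}{s + s} = \frac{64 - 6}{2 s} = 58 \frac{1}{2 s} = \frac{29}{s}$)
$\left(-144 + v{\left(5 \right)}\right)^{2} = \left(-144 + \frac{29}{5}\right)^{2} = \left(- \frac{691}{5}\right)^{2} = \frac{477481}{25}$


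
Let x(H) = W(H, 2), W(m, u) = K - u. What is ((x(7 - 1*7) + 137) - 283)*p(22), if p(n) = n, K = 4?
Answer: -3168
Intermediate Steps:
W(m, u) = 4 - u
x(H) = 2 (x(H) = 4 - 1*2 = 4 - 2 = 2)
((x(7 - 1*7) + 137) - 283)*p(22) = ((2 + 137) - 283)*22 = (139 - 283)*22 = -144*22 = -3168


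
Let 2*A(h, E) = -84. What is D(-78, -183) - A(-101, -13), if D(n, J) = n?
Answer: -36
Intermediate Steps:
A(h, E) = -42 (A(h, E) = (½)*(-84) = -42)
D(-78, -183) - A(-101, -13) = -78 - 1*(-42) = -78 + 42 = -36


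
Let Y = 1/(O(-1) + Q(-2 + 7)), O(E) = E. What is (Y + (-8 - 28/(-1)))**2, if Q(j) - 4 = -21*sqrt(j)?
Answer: 11905587/29768 - 102473*sqrt(5)/267912 ≈ 399.09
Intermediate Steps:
Q(j) = 4 - 21*sqrt(j)
Y = 1/(3 - 21*sqrt(5)) (Y = 1/(-1 + (4 - 21*sqrt(-2 + 7))) = 1/(-1 + (4 - 21*sqrt(5))) = 1/(3 - 21*sqrt(5)) ≈ -0.022749)
(Y + (-8 - 28/(-1)))**2 = ((-1/732 - 7*sqrt(5)/732) + (-8 - 28/(-1)))**2 = ((-1/732 - 7*sqrt(5)/732) + (-8 - 28*(-1)))**2 = ((-1/732 - 7*sqrt(5)/732) + (-8 - 4*(-7)))**2 = ((-1/732 - 7*sqrt(5)/732) + (-8 + 28))**2 = ((-1/732 - 7*sqrt(5)/732) + 20)**2 = (14639/732 - 7*sqrt(5)/732)**2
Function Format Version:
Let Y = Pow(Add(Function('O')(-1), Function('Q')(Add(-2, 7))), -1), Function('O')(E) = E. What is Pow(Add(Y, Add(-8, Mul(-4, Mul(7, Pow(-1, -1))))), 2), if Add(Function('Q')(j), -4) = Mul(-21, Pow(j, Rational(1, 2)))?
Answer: Add(Rational(11905587, 29768), Mul(Rational(-102473, 267912), Pow(5, Rational(1, 2)))) ≈ 399.09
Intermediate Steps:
Function('Q')(j) = Add(4, Mul(-21, Pow(j, Rational(1, 2))))
Y = Pow(Add(3, Mul(-21, Pow(5, Rational(1, 2)))), -1) (Y = Pow(Add(-1, Add(4, Mul(-21, Pow(Add(-2, 7), Rational(1, 2))))), -1) = Pow(Add(-1, Add(4, Mul(-21, Pow(5, Rational(1, 2))))), -1) = Pow(Add(3, Mul(-21, Pow(5, Rational(1, 2)))), -1) ≈ -0.022749)
Pow(Add(Y, Add(-8, Mul(-4, Mul(7, Pow(-1, -1))))), 2) = Pow(Add(Add(Rational(-1, 732), Mul(Rational(-7, 732), Pow(5, Rational(1, 2)))), Add(-8, Mul(-4, Mul(7, Pow(-1, -1))))), 2) = Pow(Add(Add(Rational(-1, 732), Mul(Rational(-7, 732), Pow(5, Rational(1, 2)))), Add(-8, Mul(-4, Mul(7, -1)))), 2) = Pow(Add(Add(Rational(-1, 732), Mul(Rational(-7, 732), Pow(5, Rational(1, 2)))), Add(-8, Mul(-4, -7))), 2) = Pow(Add(Add(Rational(-1, 732), Mul(Rational(-7, 732), Pow(5, Rational(1, 2)))), Add(-8, 28)), 2) = Pow(Add(Add(Rational(-1, 732), Mul(Rational(-7, 732), Pow(5, Rational(1, 2)))), 20), 2) = Pow(Add(Rational(14639, 732), Mul(Rational(-7, 732), Pow(5, Rational(1, 2)))), 2)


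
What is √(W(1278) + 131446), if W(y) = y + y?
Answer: √134002 ≈ 366.06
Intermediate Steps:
W(y) = 2*y
√(W(1278) + 131446) = √(2*1278 + 131446) = √(2556 + 131446) = √134002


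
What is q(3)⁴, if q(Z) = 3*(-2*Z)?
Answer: 104976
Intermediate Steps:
q(Z) = -6*Z
q(3)⁴ = (-6*3)⁴ = (-18)⁴ = 104976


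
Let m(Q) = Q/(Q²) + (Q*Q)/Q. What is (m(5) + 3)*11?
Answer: 451/5 ≈ 90.200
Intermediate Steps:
m(Q) = Q + 1/Q (m(Q) = Q/Q² + Q²/Q = 1/Q + Q = Q + 1/Q)
(m(5) + 3)*11 = ((5 + 1/5) + 3)*11 = ((5 + ⅕) + 3)*11 = (26/5 + 3)*11 = (41/5)*11 = 451/5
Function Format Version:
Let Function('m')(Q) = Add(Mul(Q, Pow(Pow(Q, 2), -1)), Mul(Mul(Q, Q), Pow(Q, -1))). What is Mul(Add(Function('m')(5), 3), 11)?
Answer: Rational(451, 5) ≈ 90.200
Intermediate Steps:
Function('m')(Q) = Add(Q, Pow(Q, -1)) (Function('m')(Q) = Add(Mul(Q, Pow(Q, -2)), Mul(Pow(Q, 2), Pow(Q, -1))) = Add(Pow(Q, -1), Q) = Add(Q, Pow(Q, -1)))
Mul(Add(Function('m')(5), 3), 11) = Mul(Add(Add(5, Pow(5, -1)), 3), 11) = Mul(Add(Add(5, Rational(1, 5)), 3), 11) = Mul(Add(Rational(26, 5), 3), 11) = Mul(Rational(41, 5), 11) = Rational(451, 5)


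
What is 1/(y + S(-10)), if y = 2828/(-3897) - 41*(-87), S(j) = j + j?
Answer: 3897/13819831 ≈ 0.00028199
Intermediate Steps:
S(j) = 2*j
y = 13897771/3897 (y = 2828*(-1/3897) - 1*(-3567) = -2828/3897 + 3567 = 13897771/3897 ≈ 3566.3)
1/(y + S(-10)) = 1/(13897771/3897 + 2*(-10)) = 1/(13897771/3897 - 20) = 1/(13819831/3897) = 3897/13819831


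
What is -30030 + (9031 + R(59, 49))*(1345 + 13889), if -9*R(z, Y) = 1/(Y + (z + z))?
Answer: 68911655146/501 ≈ 1.3755e+8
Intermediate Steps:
R(z, Y) = -1/(9*(Y + 2*z)) (R(z, Y) = -1/(9*(Y + (z + z))) = -1/(9*(Y + 2*z)))
-30030 + (9031 + R(59, 49))*(1345 + 13889) = -30030 + (9031 - 1/(9*49 + 18*59))*(1345 + 13889) = -30030 + (9031 - 1/(441 + 1062))*15234 = -30030 + (9031 - 1/1503)*15234 = -30030 + (13573592/1503)*15234 = -30030 + 68926700176/501 = 68911655146/501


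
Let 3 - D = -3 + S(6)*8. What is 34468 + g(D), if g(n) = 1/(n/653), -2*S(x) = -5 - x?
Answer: 1309131/38 ≈ 34451.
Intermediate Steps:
S(x) = 5/2 + x/2 (S(x) = -(-5 - x)/2 = 5/2 + x/2)
D = -38 (D = 3 - (-3 + (5/2 + (½)*6)*8) = 3 - (-3 + (5/2 + 3)*8) = 3 - (-3 + (11/2)*8) = 3 - (-3 + 44) = 3 - 1*41 = 3 - 41 = -38)
g(n) = 653/n (g(n) = 1/(n*(1/653)) = 1/(n/653) = 653/n)
34468 + g(D) = 34468 + 653/(-38) = 34468 + 653*(-1/38) = 34468 - 653/38 = 1309131/38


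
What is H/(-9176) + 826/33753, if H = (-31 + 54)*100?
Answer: -17513131/77429382 ≈ -0.22618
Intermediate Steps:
H = 2300 (H = 23*100 = 2300)
H/(-9176) + 826/33753 = 2300/(-9176) + 826/33753 = 2300*(-1/9176) + 826*(1/33753) = -575/2294 + 826/33753 = -17513131/77429382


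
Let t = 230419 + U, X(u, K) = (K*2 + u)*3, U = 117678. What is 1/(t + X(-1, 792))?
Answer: 1/352846 ≈ 2.8341e-6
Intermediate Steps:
X(u, K) = 3*u + 6*K (X(u, K) = (2*K + u)*3 = (u + 2*K)*3 = 3*u + 6*K)
t = 348097 (t = 230419 + 117678 = 348097)
1/(t + X(-1, 792)) = 1/(348097 + (3*(-1) + 6*792)) = 1/(348097 + (-3 + 4752)) = 1/(348097 + 4749) = 1/352846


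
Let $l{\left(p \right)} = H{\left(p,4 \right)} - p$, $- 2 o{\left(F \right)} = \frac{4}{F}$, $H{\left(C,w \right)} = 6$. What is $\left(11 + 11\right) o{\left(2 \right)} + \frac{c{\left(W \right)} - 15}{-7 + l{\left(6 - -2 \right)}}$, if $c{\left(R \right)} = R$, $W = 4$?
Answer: $- \frac{187}{9} \approx -20.778$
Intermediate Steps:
$o{\left(F \right)} = - \frac{2}{F}$ ($o{\left(F \right)} = - \frac{4 \frac{1}{F}}{2} = - \frac{2}{F}$)
$l{\left(p \right)} = 6 - p$
$\left(11 + 11\right) o{\left(2 \right)} + \frac{c{\left(W \right)} - 15}{-7 + l{\left(6 - -2 \right)}} = \left(11 + 11\right) \left(- \frac{2}{2}\right) + \frac{4 - 15}{-7 + \left(6 - \left(6 - -2\right)\right)} = 22 \left(\left(-2\right) \frac{1}{2}\right) - \frac{11}{-7 + \left(6 - \left(6 + 2\right)\right)} = 22 \left(-1\right) - \frac{11}{-7 + \left(6 - 8\right)} = -22 - \frac{11}{-7 + \left(6 - 8\right)} = -22 - \frac{11}{-7 - 2} = -22 - \frac{11}{-9} = -22 - - \frac{11}{9} = -22 + \frac{11}{9} = - \frac{187}{9}$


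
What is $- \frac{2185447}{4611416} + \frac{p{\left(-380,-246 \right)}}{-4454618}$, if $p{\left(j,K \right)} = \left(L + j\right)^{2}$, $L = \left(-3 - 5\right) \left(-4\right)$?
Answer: $- \frac{5146896233755}{10271048359544} \approx -0.50111$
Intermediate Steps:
$L = 32$ ($L = \left(-8\right) \left(-4\right) = 32$)
$p{\left(j,K \right)} = \left(32 + j\right)^{2}$
$- \frac{2185447}{4611416} + \frac{p{\left(-380,-246 \right)}}{-4454618} = - \frac{2185447}{4611416} + \frac{\left(32 - 380\right)^{2}}{-4454618} = \left(-2185447\right) \frac{1}{4611416} + \left(-348\right)^{2} \left(- \frac{1}{4454618}\right) = - \frac{2185447}{4611416} + 121104 \left(- \frac{1}{4454618}\right) = - \frac{2185447}{4611416} - \frac{60552}{2227309} = - \frac{5146896233755}{10271048359544}$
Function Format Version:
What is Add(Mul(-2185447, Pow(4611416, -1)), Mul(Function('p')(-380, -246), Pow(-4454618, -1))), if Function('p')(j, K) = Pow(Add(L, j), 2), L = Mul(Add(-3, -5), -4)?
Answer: Rational(-5146896233755, 10271048359544) ≈ -0.50111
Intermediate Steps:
L = 32 (L = Mul(-8, -4) = 32)
Function('p')(j, K) = Pow(Add(32, j), 2)
Add(Mul(-2185447, Pow(4611416, -1)), Mul(Function('p')(-380, -246), Pow(-4454618, -1))) = Add(Mul(-2185447, Pow(4611416, -1)), Mul(Pow(Add(32, -380), 2), Pow(-4454618, -1))) = Add(Mul(-2185447, Rational(1, 4611416)), Mul(Pow(-348, 2), Rational(-1, 4454618))) = Add(Rational(-2185447, 4611416), Mul(121104, Rational(-1, 4454618))) = Add(Rational(-2185447, 4611416), Rational(-60552, 2227309)) = Rational(-5146896233755, 10271048359544)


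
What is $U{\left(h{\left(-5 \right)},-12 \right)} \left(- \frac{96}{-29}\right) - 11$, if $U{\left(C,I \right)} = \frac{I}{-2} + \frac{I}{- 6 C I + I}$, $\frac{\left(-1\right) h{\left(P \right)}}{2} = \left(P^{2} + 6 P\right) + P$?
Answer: $\frac{30487}{3451} \approx 8.8342$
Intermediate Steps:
$h{\left(P \right)} = - 14 P - 2 P^{2}$ ($h{\left(P \right)} = - 2 \left(\left(P^{2} + 6 P\right) + P\right) = - 2 \left(P^{2} + 7 P\right) = - 14 P - 2 P^{2}$)
$U{\left(C,I \right)} = - \frac{I}{2} + \frac{I}{I - 6 C I}$ ($U{\left(C,I \right)} = I \left(- \frac{1}{2}\right) + \frac{I}{- 6 C I + I} = - \frac{I}{2} + \frac{I}{I - 6 C I}$)
$U{\left(h{\left(-5 \right)},-12 \right)} \left(- \frac{96}{-29}\right) - 11 = \frac{-2 - 12 - 6 \left(\left(-2\right) \left(-5\right) \left(7 - 5\right)\right) \left(-12\right)}{2 \left(-1 + 6 \left(\left(-2\right) \left(-5\right) \left(7 - 5\right)\right)\right)} \left(- \frac{96}{-29}\right) - 11 = \frac{-2 - 12 - 6 \left(\left(-2\right) \left(-5\right) 2\right) \left(-12\right)}{2 \left(-1 + 6 \left(\left(-2\right) \left(-5\right) 2\right)\right)} \left(\left(-96\right) \left(- \frac{1}{29}\right)\right) - 11 = \frac{-2 - 12 - 120 \left(-12\right)}{2 \left(-1 + 6 \cdot 20\right)} \frac{96}{29} - 11 = \frac{-2 - 12 + 1440}{2 \left(-1 + 120\right)} \frac{96}{29} - 11 = \frac{1}{2} \cdot \frac{1}{119} \cdot 1426 \cdot \frac{96}{29} - 11 = \frac{713}{119} \cdot \frac{96}{29} - 11 = \frac{68448}{3451} - 11 = \frac{30487}{3451}$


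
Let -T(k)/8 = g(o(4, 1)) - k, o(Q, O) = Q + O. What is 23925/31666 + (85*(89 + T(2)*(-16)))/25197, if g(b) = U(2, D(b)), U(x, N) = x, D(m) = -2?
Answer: 842391515/797888202 ≈ 1.0558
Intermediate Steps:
o(Q, O) = O + Q
g(b) = 2
T(k) = -16 + 8*k (T(k) = -8*(2 - k) = -16 + 8*k)
23925/31666 + (85*(89 + T(2)*(-16)))/25197 = 23925/31666 + (85*(89 + (-16 + 8*2)*(-16)))/25197 = 23925*(1/31666) + (85*(89 + (-16 + 16)*(-16)))*(1/25197) = 23925/31666 + (85*(89 + 0*(-16)))*(1/25197) = 23925/31666 + (85*(89 + 0))*(1/25197) = 23925/31666 + (85*89)*(1/25197) = 23925/31666 + 7565*(1/25197) = 23925/31666 + 7565/25197 = 842391515/797888202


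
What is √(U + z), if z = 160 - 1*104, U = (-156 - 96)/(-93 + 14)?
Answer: 2*√92351/79 ≈ 7.6935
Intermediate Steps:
U = 252/79 (U = -252/(-79) = -252*(-1/79) = 252/79 ≈ 3.1899)
z = 56 (z = 160 - 104 = 56)
√(U + z) = √(252/79 + 56) = √(4676/79) = 2*√92351/79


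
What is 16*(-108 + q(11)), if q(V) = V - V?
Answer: -1728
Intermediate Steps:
q(V) = 0
16*(-108 + q(11)) = 16*(-108 + 0) = 16*(-108) = -1728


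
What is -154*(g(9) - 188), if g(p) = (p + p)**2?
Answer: -20944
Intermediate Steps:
g(p) = 4*p**2 (g(p) = (2*p)**2 = 4*p**2)
-154*(g(9) - 188) = -154*(4*9**2 - 188) = -154*(4*81 - 188) = -154*(324 - 188) = -154*136 = -20944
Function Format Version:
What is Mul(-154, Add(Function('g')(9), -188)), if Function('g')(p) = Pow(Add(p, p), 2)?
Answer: -20944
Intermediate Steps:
Function('g')(p) = Mul(4, Pow(p, 2)) (Function('g')(p) = Pow(Mul(2, p), 2) = Mul(4, Pow(p, 2)))
Mul(-154, Add(Function('g')(9), -188)) = Mul(-154, Add(Mul(4, Pow(9, 2)), -188)) = Mul(-154, Add(Mul(4, 81), -188)) = Mul(-154, Add(324, -188)) = Mul(-154, 136) = -20944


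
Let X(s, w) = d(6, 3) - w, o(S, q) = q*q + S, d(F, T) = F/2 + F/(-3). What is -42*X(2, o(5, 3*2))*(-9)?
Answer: -15120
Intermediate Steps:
d(F, T) = F/6 (d(F, T) = F*(½) + F*(-⅓) = F/2 - F/3 = F/6)
o(S, q) = S + q² (o(S, q) = q² + S = S + q²)
X(s, w) = 1 - w (X(s, w) = (⅙)*6 - w = 1 - w)
-42*X(2, o(5, 3*2))*(-9) = -42*(1 - (5 + (3*2)²))*(-9) = -42*(1 - (5 + 6²))*(-9) = -42*(1 - (5 + 36))*(-9) = -42*(1 - 1*41)*(-9) = -42*(1 - 41)*(-9) = -42*(-40)*(-9) = -21*(-80)*(-9) = 1680*(-9) = -15120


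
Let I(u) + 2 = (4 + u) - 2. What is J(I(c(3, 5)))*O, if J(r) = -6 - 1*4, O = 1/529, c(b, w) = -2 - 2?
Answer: -10/529 ≈ -0.018904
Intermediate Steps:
c(b, w) = -4
I(u) = u (I(u) = -2 + ((4 + u) - 2) = -2 + (2 + u) = u)
O = 1/529 ≈ 0.0018904
J(r) = -10 (J(r) = -6 - 4 = -10)
J(I(c(3, 5)))*O = -10*1/529 = -10/529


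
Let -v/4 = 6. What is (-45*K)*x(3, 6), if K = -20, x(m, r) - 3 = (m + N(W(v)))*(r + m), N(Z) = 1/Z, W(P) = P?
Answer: 53325/2 ≈ 26663.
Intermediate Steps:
v = -24 (v = -4*6 = -24)
N(Z) = 1/Z
x(m, r) = 3 + (-1/24 + m)*(m + r) (x(m, r) = 3 + (m + 1/(-24))*(r + m) = 3 + (m - 1/24)*(m + r) = 3 + (-1/24 + m)*(m + r))
(-45*K)*x(3, 6) = (-45*(-20))*(3 + 3**2 - 1/24*3 - 1/24*6 + 3*6) = 900*(3 + 9 - 1/8 - 1/4 + 18) = 900*(237/8) = 53325/2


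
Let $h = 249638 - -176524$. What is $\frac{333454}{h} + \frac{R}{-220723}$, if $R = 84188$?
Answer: $\frac{1714692763}{4275625233} \approx 0.40104$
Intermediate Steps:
$h = 426162$ ($h = 249638 + 176524 = 426162$)
$\frac{333454}{h} + \frac{R}{-220723} = \frac{333454}{426162} + \frac{84188}{-220723} = 333454 \cdot \frac{1}{426162} + 84188 \left(- \frac{1}{220723}\right) = \frac{15157}{19371} - \frac{84188}{220723} = \frac{1714692763}{4275625233}$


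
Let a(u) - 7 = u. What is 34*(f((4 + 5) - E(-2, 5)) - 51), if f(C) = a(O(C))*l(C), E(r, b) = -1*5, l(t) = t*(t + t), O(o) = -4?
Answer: 38250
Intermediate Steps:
l(t) = 2*t² (l(t) = t*(2*t) = 2*t²)
a(u) = 7 + u
E(r, b) = -5
f(C) = 6*C² (f(C) = (7 - 4)*(2*C²) = 3*(2*C²) = 6*C²)
34*(f((4 + 5) - E(-2, 5)) - 51) = 34*(6*((4 + 5) - 1*(-5))² - 51) = 34*(6*(9 + 5)² - 51) = 34*(6*14² - 51) = 34*(6*196 - 51) = 34*(1176 - 51) = 34*1125 = 38250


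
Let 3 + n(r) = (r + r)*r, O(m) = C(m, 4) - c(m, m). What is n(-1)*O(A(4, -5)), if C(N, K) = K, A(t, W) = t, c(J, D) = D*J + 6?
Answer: 18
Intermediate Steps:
c(J, D) = 6 + D*J
O(m) = -2 - m² (O(m) = 4 - (6 + m*m) = 4 - (6 + m²) = 4 + (-6 - m²) = -2 - m²)
n(r) = -3 + 2*r² (n(r) = -3 + (r + r)*r = -3 + (2*r)*r = -3 + 2*r²)
n(-1)*O(A(4, -5)) = (-3 + 2*(-1)²)*(-2 - 1*4²) = (-3 + 2*1)*(-2 - 1*16) = (-3 + 2)*(-2 - 16) = -1*(-18) = 18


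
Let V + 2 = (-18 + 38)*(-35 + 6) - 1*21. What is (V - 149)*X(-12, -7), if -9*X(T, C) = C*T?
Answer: 21056/3 ≈ 7018.7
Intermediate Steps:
X(T, C) = -C*T/9
V = -603 (V = -2 + ((-18 + 38)*(-35 + 6) - 1*21) = -2 + (20*(-29) - 21) = -2 + (-580 - 21) = -2 - 601 = -603)
(V - 149)*X(-12, -7) = (-603 - 149)*(-1/9*(-7)*(-12)) = -752*(-28/3) = 21056/3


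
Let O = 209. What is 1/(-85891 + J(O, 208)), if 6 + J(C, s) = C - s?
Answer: -1/85896 ≈ -1.1642e-5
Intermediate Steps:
J(C, s) = -6 + C - s (J(C, s) = -6 + (C - s) = -6 + C - s)
1/(-85891 + J(O, 208)) = 1/(-85891 + (-6 + 209 - 1*208)) = 1/(-85891 + (-6 + 209 - 208)) = 1/(-85891 - 5) = 1/(-85896) = -1/85896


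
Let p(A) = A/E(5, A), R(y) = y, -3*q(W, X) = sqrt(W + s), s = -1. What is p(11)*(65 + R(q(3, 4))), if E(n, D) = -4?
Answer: -715/4 + 11*sqrt(2)/12 ≈ -177.45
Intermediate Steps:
q(W, X) = -sqrt(-1 + W)/3 (q(W, X) = -sqrt(W - 1)/3 = -sqrt(-1 + W)/3)
p(A) = -A/4 (p(A) = A/(-4) = A*(-1/4) = -A/4)
p(11)*(65 + R(q(3, 4))) = (-1/4*11)*(65 - sqrt(-1 + 3)/3) = -11*(65 - sqrt(2)/3)/4 = -715/4 + 11*sqrt(2)/12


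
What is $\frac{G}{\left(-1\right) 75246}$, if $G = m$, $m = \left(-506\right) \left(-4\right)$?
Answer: $- \frac{1012}{37623} \approx -0.026898$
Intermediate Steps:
$m = 2024$
$G = 2024$
$\frac{G}{\left(-1\right) 75246} = \frac{2024}{\left(-1\right) 75246} = \frac{2024}{-75246} = 2024 \left(- \frac{1}{75246}\right) = - \frac{1012}{37623}$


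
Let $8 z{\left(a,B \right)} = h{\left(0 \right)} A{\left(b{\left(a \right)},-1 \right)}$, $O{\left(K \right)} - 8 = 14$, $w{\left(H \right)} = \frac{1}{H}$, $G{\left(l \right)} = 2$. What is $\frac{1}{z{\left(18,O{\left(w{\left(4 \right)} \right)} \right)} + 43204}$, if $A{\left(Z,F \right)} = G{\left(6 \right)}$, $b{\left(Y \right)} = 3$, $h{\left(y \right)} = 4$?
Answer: $\frac{1}{43205} \approx 2.3145 \cdot 10^{-5}$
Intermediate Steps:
$O{\left(K \right)} = 22$ ($O{\left(K \right)} = 8 + 14 = 22$)
$A{\left(Z,F \right)} = 2$
$z{\left(a,B \right)} = 1$ ($z{\left(a,B \right)} = \frac{4 \cdot 2}{8} = \frac{1}{8} \cdot 8 = 1$)
$\frac{1}{z{\left(18,O{\left(w{\left(4 \right)} \right)} \right)} + 43204} = \frac{1}{1 + 43204} = \frac{1}{43205}$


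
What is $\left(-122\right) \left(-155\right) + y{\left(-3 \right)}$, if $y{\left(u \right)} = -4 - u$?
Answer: $18909$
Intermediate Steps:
$\left(-122\right) \left(-155\right) + y{\left(-3 \right)} = \left(-122\right) \left(-155\right) - 1 = 18910 + \left(-4 + 3\right) = 18910 - 1 = 18909$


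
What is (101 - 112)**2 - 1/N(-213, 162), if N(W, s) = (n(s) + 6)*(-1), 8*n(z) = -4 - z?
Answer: 7135/59 ≈ 120.93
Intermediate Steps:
n(z) = -1/2 - z/8 (n(z) = (-4 - z)/8 = -1/2 - z/8)
N(W, s) = -11/2 + s/8 (N(W, s) = ((-1/2 - s/8) + 6)*(-1) = (11/2 - s/8)*(-1) = -11/2 + s/8)
(101 - 112)**2 - 1/N(-213, 162) = (101 - 112)**2 - 1/(-11/2 + (1/8)*162) = (-11)**2 - 1/(-11/2 + 81/4) = 121 - 1/59/4 = 121 - 1*4/59 = 121 - 4/59 = 7135/59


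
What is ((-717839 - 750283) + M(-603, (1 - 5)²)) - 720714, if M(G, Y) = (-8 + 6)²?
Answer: -2188832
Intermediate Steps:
M(G, Y) = 4 (M(G, Y) = (-2)² = 4)
((-717839 - 750283) + M(-603, (1 - 5)²)) - 720714 = ((-717839 - 750283) + 4) - 720714 = (-1468122 + 4) - 720714 = -1468118 - 720714 = -2188832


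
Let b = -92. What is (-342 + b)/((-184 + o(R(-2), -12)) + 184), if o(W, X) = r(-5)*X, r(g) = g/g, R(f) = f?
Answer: 217/6 ≈ 36.167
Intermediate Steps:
r(g) = 1
o(W, X) = X (o(W, X) = 1*X = X)
(-342 + b)/((-184 + o(R(-2), -12)) + 184) = (-342 - 92)/((-184 - 12) + 184) = -434/(-196 + 184) = -434/(-12) = -434*(-1/12) = 217/6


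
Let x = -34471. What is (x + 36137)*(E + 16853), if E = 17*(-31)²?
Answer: 55294540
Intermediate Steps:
E = 16337 (E = 17*961 = 16337)
(x + 36137)*(E + 16853) = (-34471 + 36137)*(16337 + 16853) = 1666*33190 = 55294540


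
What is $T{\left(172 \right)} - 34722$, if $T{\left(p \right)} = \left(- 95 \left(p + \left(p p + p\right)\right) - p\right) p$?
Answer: $-489087826$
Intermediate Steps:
$T{\left(p \right)} = p \left(- 191 p - 95 p^{2}\right)$ ($T{\left(p \right)} = \left(- 95 \left(p + \left(p^{2} + p\right)\right) - p\right) p = \left(- 95 \left(p + \left(p + p^{2}\right)\right) - p\right) p = \left(- 95 \left(p^{2} + 2 p\right) - p\right) p = \left(\left(- 190 p - 95 p^{2}\right) - p\right) p = \left(- 191 p - 95 p^{2}\right) p = p \left(- 191 p - 95 p^{2}\right)$)
$T{\left(172 \right)} - 34722 = 172^{2} \left(-191 - 16340\right) - 34722 = 29584 \left(-191 - 16340\right) - 34722 = 29584 \left(-16531\right) - 34722 = -489053104 - 34722 = -489087826$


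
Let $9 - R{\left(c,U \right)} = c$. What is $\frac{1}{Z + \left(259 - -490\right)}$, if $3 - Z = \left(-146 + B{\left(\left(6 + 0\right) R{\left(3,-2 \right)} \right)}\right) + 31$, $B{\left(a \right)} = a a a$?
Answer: $- \frac{1}{45789} \approx -2.1839 \cdot 10^{-5}$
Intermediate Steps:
$R{\left(c,U \right)} = 9 - c$
$B{\left(a \right)} = a^{3}$ ($B{\left(a \right)} = a^{2} a = a^{3}$)
$Z = -46538$ ($Z = 3 - \left(\left(-146 + \left(\left(6 + 0\right) \left(9 - 3\right)\right)^{3}\right) + 31\right) = 3 - \left(\left(-146 + \left(6 \left(9 - 3\right)\right)^{3}\right) + 31\right) = 3 - \left(\left(-146 + \left(6 \cdot 6\right)^{3}\right) + 31\right) = 3 - \left(\left(-146 + 36^{3}\right) + 31\right) = 3 - \left(\left(-146 + 46656\right) + 31\right) = 3 - \left(46510 + 31\right) = 3 - 46541 = -46538$)
$\frac{1}{Z + \left(259 - -490\right)} = \frac{1}{-46538 + \left(259 - -490\right)} = \frac{1}{-46538 + \left(259 + 490\right)} = \frac{1}{-46538 + 749} = \frac{1}{-45789} = - \frac{1}{45789}$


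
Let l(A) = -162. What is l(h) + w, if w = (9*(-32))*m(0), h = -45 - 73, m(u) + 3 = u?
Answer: 702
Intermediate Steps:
m(u) = -3 + u
h = -118
w = 864 (w = (9*(-32))*(-3 + 0) = -288*(-3) = 864)
l(h) + w = -162 + 864 = 702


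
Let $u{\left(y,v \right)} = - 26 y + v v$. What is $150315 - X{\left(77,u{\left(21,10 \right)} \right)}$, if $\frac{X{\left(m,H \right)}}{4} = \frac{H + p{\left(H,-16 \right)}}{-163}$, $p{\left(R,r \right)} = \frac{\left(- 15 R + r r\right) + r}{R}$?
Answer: $\frac{5463388243}{36349} \approx 1.503 \cdot 10^{5}$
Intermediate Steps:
$u{\left(y,v \right)} = v^{2} - 26 y$ ($u{\left(y,v \right)} = - 26 y + v^{2} = v^{2} - 26 y$)
$p{\left(R,r \right)} = \frac{r + r^{2} - 15 R}{R}$ ($p{\left(R,r \right)} = \frac{\left(- 15 R + r^{2}\right) + r}{R} = \frac{\left(r^{2} - 15 R\right) + r}{R} = \frac{r + r^{2} - 15 R}{R}$)
$X{\left(m,H \right)} = - \frac{4 H}{163} - \frac{4 \left(240 - 15 H\right)}{163 H}$ ($X{\left(m,H \right)} = 4 \frac{H + \frac{-16 + \left(-16\right)^{2} - 15 H}{H}}{-163} = 4 \left(H + \frac{-16 + 256 - 15 H}{H}\right) \left(- \frac{1}{163}\right) = 4 \left(H + \frac{240 - 15 H}{H}\right) \left(- \frac{1}{163}\right) = 4 \left(- \frac{H}{163} - \frac{240 - 15 H}{163 H}\right) = - \frac{4 H}{163} - \frac{4 \left(240 - 15 H\right)}{163 H}$)
$150315 - X{\left(77,u{\left(21,10 \right)} \right)} = 150315 - \frac{4 \left(-240 - \left(10^{2} - 546\right)^{2} + 15 \left(10^{2} - 546\right)\right)}{163 \left(10^{2} - 546\right)} = 150315 - \frac{4 \left(-240 - \left(100 - 546\right)^{2} + 15 \left(100 - 546\right)\right)}{163 \left(100 - 546\right)} = 150315 - \frac{4 \left(-240 - \left(-446\right)^{2} + 15 \left(-446\right)\right)}{163 \left(-446\right)} = 150315 - \frac{4}{163} \left(- \frac{1}{446}\right) \left(-240 - 198916 - 6690\right) = 150315 - \frac{4}{163} \left(- \frac{1}{446}\right) \left(-205846\right) = 150315 - \frac{411692}{36349} = \frac{5463388243}{36349}$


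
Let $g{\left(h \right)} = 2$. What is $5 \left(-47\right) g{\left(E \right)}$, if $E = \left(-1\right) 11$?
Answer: $-470$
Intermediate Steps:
$E = -11$
$5 \left(-47\right) g{\left(E \right)} = 5 \left(-47\right) 2 = \left(-235\right) 2 = -470$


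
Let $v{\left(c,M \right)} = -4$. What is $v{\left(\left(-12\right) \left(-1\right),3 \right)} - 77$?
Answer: $-81$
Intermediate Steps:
$v{\left(\left(-12\right) \left(-1\right),3 \right)} - 77 = -4 - 77 = -81$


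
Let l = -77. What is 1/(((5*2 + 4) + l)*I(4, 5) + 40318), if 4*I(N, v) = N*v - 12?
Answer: 1/40192 ≈ 2.4881e-5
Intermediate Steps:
I(N, v) = -3 + N*v/4 (I(N, v) = (N*v - 12)/4 = (-12 + N*v)/4 = -3 + N*v/4)
1/(((5*2 + 4) + l)*I(4, 5) + 40318) = 1/(((5*2 + 4) - 77)*(-3 + (¼)*4*5) + 40318) = 1/(((10 + 4) - 77)*(-3 + 5) + 40318) = 1/((14 - 77)*2 + 40318) = 1/(-63*2 + 40318) = 1/(-126 + 40318) = 1/40192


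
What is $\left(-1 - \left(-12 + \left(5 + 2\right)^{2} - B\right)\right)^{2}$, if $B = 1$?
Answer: $1369$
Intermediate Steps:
$\left(-1 - \left(-12 + \left(5 + 2\right)^{2} - B\right)\right)^{2} = \left(-1 - \left(-12 - 1 + \left(5 + 2\right)^{2}\right)\right)^{2} = \left(-1 + \left(12 - \left(7^{2} - 1\right)\right)\right)^{2} = \left(-1 + \left(12 - \left(49 - 1\right)\right)\right)^{2} = \left(-1 + \left(12 - 48\right)\right)^{2} = \left(-1 - 36\right)^{2} = \left(-37\right)^{2} = 1369$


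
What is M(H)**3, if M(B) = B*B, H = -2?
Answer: 64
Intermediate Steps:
M(B) = B**2
M(H)**3 = ((-2)**2)**3 = 4**3 = 64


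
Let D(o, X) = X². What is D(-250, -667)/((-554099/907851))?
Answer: -57698989077/79157 ≈ -7.2892e+5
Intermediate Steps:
D(-250, -667)/((-554099/907851)) = (-667)²/((-554099/907851)) = 444889/((-554099*1/907851)) = 444889/(-79157/129693) = 444889*(-129693/79157) = -57698989077/79157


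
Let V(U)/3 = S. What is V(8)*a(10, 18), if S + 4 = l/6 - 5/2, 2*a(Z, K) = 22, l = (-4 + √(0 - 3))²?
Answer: -143 - 44*I*√3 ≈ -143.0 - 76.21*I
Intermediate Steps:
l = (-4 + I*√3)² (l = (-4 + √(-3))² = (-4 + I*√3)² ≈ 13.0 - 13.856*I)
a(Z, K) = 11 (a(Z, K) = (½)*22 = 11)
S = -13/2 + (4 - I*√3)²/6 (S = -4 + ((4 - I*√3)²/6 - 5/2) = -4 + (-5/2 + (4 - I*√3)²/6) = -13/2 + (4 - I*√3)²/6 ≈ -4.3333 - 2.3094*I)
V(U) = -39/2 + (4 - I*√3)²/2 (V(U) = 3*(-13/2 + (4 - I*√3)²/6) = -39/2 + (4 - I*√3)²/2)
V(8)*a(10, 18) = (-13 - 4*I*√3)*11 = -143 - 44*I*√3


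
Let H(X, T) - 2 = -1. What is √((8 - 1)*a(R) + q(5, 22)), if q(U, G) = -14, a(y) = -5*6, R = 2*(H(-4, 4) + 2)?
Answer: 4*I*√14 ≈ 14.967*I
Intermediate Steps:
H(X, T) = 1 (H(X, T) = 2 - 1 = 1)
R = 6 (R = 2*(1 + 2) = 2*3 = 6)
a(y) = -30
√((8 - 1)*a(R) + q(5, 22)) = √((8 - 1)*(-30) - 14) = √(7*(-30) - 14) = √(-210 - 14) = √(-224) = 4*I*√14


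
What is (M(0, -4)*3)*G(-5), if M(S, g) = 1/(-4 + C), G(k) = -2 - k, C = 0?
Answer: -9/4 ≈ -2.2500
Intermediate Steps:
M(S, g) = -¼ (M(S, g) = 1/(-4 + 0) = 1/(-4) = -¼)
(M(0, -4)*3)*G(-5) = (-¼*3)*(-2 - 1*(-5)) = -3*(-2 + 5)/4 = -¾*3 = -9/4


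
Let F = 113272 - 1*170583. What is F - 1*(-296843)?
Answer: 239532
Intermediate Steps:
F = -57311 (F = 113272 - 170583 = -57311)
F - 1*(-296843) = -57311 - 1*(-296843) = -57311 + 296843 = 239532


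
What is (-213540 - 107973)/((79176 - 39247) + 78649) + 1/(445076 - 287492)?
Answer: -8444197669/3114332592 ≈ -2.7114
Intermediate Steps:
(-213540 - 107973)/((79176 - 39247) + 78649) + 1/(445076 - 287492) = -321513/(39929 + 78649) + 1/157584 = -321513/118578 + 1/157584 = -321513*1/118578 + 1/157584 = -107171/39526 + 1/157584 = -8444197669/3114332592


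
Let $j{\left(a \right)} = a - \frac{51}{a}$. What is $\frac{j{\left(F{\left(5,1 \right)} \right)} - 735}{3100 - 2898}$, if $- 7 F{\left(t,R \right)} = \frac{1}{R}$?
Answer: $- \frac{2647}{1414} \approx -1.872$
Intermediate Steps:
$F{\left(t,R \right)} = - \frac{1}{7 R}$
$\frac{j{\left(F{\left(5,1 \right)} \right)} - 735}{3100 - 2898} = \frac{\left(- \frac{1}{7 \cdot 1} - \frac{51}{\left(- \frac{1}{7}\right) 1^{-1}}\right) - 735}{3100 - 2898} = \frac{\left(\left(- \frac{1}{7}\right) 1 - \frac{51}{\left(- \frac{1}{7}\right) 1}\right) - 735}{202} = \left(\left(- \frac{1}{7} - \frac{51}{- \frac{1}{7}}\right) - 735\right) \frac{1}{202} = \left(\left(- \frac{1}{7} - -357\right) - 735\right) \frac{1}{202} = \left(\left(- \frac{1}{7} + 357\right) - 735\right) \frac{1}{202} = \left(\frac{2498}{7} - 735\right) \frac{1}{202} = \left(- \frac{2647}{7}\right) \frac{1}{202} = - \frac{2647}{1414}$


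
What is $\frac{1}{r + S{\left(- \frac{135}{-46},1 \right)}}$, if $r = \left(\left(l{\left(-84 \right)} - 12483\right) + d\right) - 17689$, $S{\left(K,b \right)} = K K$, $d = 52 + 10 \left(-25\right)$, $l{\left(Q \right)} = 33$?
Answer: $- \frac{2116}{64174867} \approx -3.2972 \cdot 10^{-5}$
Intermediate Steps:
$d = -198$ ($d = 52 - 250 = -198$)
$S{\left(K,b \right)} = K^{2}$
$r = -30337$ ($r = \left(\left(33 - 12483\right) - 198\right) - 17689 = \left(-12450 - 198\right) - 17689 = -12648 - 17689 = -30337$)
$\frac{1}{r + S{\left(- \frac{135}{-46},1 \right)}} = \frac{1}{-30337 + \left(- \frac{135}{-46}\right)^{2}} = \frac{1}{-30337 + \left(\left(-135\right) \left(- \frac{1}{46}\right)\right)^{2}} = \frac{1}{-30337 + \left(\frac{135}{46}\right)^{2}} = \frac{1}{-30337 + \frac{18225}{2116}} = \frac{1}{- \frac{64174867}{2116}} = - \frac{2116}{64174867}$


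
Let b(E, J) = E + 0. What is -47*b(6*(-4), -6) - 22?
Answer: 1106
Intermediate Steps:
b(E, J) = E
-47*b(6*(-4), -6) - 22 = -282*(-4) - 22 = -47*(-24) - 22 = 1128 - 22 = 1106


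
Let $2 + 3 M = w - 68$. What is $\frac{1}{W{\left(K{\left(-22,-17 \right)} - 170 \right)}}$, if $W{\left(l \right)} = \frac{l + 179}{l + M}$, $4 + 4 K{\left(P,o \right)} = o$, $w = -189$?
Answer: $- \frac{3139}{45} \approx -69.756$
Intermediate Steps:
$K{\left(P,o \right)} = -1 + \frac{o}{4}$
$M = - \frac{259}{3}$ ($M = - \frac{2}{3} + \frac{-189 - 68}{3} = - \frac{2}{3} + \frac{1}{3} \left(-257\right) = - \frac{2}{3} - \frac{257}{3} = - \frac{259}{3} \approx -86.333$)
$W{\left(l \right)} = \frac{179 + l}{- \frac{259}{3} + l}$ ($W{\left(l \right)} = \frac{l + 179}{l - \frac{259}{3}} = \frac{179 + l}{- \frac{259}{3} + l}$)
$\frac{1}{W{\left(K{\left(-22,-17 \right)} - 170 \right)}} = \frac{1}{3 \frac{1}{-259 + 3 \left(\left(-1 + \frac{1}{4} \left(-17\right)\right) - 170\right)} \left(179 + \left(\left(-1 + \frac{1}{4} \left(-17\right)\right) - 170\right)\right)} = \frac{1}{3 \frac{1}{-259 + 3 \left(\left(-1 - \frac{17}{4}\right) - 170\right)} \left(179 - \frac{701}{4}\right)} = \frac{1}{3 \frac{1}{-259 + 3 \left(- \frac{21}{4} - 170\right)} \left(179 - \frac{701}{4}\right)} = \frac{1}{3 \frac{1}{-259 + 3 \left(- \frac{701}{4}\right)} \left(179 - \frac{701}{4}\right)} = \frac{1}{3 \frac{1}{-259 - \frac{2103}{4}} \cdot \frac{15}{4}} = \frac{1}{3 \frac{1}{- \frac{3139}{4}} \cdot \frac{15}{4}} = \frac{1}{3 \left(- \frac{4}{3139}\right) \frac{15}{4}} = \frac{1}{- \frac{45}{3139}} = - \frac{3139}{45}$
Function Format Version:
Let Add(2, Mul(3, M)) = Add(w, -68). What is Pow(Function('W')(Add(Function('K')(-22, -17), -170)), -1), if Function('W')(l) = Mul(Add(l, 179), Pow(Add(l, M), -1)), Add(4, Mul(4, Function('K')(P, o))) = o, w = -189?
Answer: Rational(-3139, 45) ≈ -69.756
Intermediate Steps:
Function('K')(P, o) = Add(-1, Mul(Rational(1, 4), o))
M = Rational(-259, 3) (M = Add(Rational(-2, 3), Mul(Rational(1, 3), Add(-189, -68))) = Add(Rational(-2, 3), Mul(Rational(1, 3), -257)) = Add(Rational(-2, 3), Rational(-257, 3)) = Rational(-259, 3) ≈ -86.333)
Function('W')(l) = Mul(Pow(Add(Rational(-259, 3), l), -1), Add(179, l)) (Function('W')(l) = Mul(Add(l, 179), Pow(Add(l, Rational(-259, 3)), -1)) = Mul(Add(179, l), Pow(Add(Rational(-259, 3), l), -1)) = Mul(Pow(Add(Rational(-259, 3), l), -1), Add(179, l)))
Pow(Function('W')(Add(Function('K')(-22, -17), -170)), -1) = Pow(Mul(3, Pow(Add(-259, Mul(3, Add(Add(-1, Mul(Rational(1, 4), -17)), -170))), -1), Add(179, Add(Add(-1, Mul(Rational(1, 4), -17)), -170))), -1) = Pow(Mul(3, Pow(Add(-259, Mul(3, Add(Add(-1, Rational(-17, 4)), -170))), -1), Add(179, Add(Add(-1, Rational(-17, 4)), -170))), -1) = Pow(Mul(3, Pow(Add(-259, Mul(3, Add(Rational(-21, 4), -170))), -1), Add(179, Add(Rational(-21, 4), -170))), -1) = Pow(Mul(3, Pow(Add(-259, Mul(3, Rational(-701, 4))), -1), Add(179, Rational(-701, 4))), -1) = Pow(Mul(3, Pow(Add(-259, Rational(-2103, 4)), -1), Rational(15, 4)), -1) = Pow(Mul(3, Pow(Rational(-3139, 4), -1), Rational(15, 4)), -1) = Pow(Mul(3, Rational(-4, 3139), Rational(15, 4)), -1) = Pow(Rational(-45, 3139), -1) = Rational(-3139, 45)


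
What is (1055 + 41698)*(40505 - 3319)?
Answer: 1589813058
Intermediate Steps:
(1055 + 41698)*(40505 - 3319) = 42753*37186 = 1589813058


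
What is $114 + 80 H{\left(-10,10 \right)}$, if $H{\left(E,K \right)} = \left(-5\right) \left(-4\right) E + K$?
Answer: $-15086$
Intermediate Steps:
$H{\left(E,K \right)} = K + 20 E$ ($H{\left(E,K \right)} = 20 E + K = K + 20 E$)
$114 + 80 H{\left(-10,10 \right)} = 114 + 80 \left(10 + 20 \left(-10\right)\right) = 114 + 80 \left(10 - 200\right) = 114 + 80 \left(-190\right) = 114 - 15200 = -15086$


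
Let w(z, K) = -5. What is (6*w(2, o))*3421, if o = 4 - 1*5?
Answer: -102630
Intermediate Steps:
o = -1 (o = 4 - 5 = -1)
(6*w(2, o))*3421 = (6*(-5))*3421 = -30*3421 = -102630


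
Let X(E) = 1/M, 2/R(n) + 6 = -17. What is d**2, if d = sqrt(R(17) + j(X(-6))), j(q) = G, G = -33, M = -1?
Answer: -761/23 ≈ -33.087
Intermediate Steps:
R(n) = -2/23 (R(n) = 2/(-6 - 17) = 2/(-23) = 2*(-1/23) = -2/23)
X(E) = -1 (X(E) = 1/(-1) = -1)
j(q) = -33
d = I*sqrt(17503)/23 (d = sqrt(-2/23 - 33) = sqrt(-761/23) = I*sqrt(17503)/23 ≈ 5.7521*I)
d**2 = (I*sqrt(17503)/23)**2 = -761/23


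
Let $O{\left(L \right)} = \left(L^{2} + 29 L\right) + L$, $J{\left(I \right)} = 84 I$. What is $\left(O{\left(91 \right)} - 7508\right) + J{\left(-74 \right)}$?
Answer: $-2713$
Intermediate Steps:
$O{\left(L \right)} = L^{2} + 30 L$
$\left(O{\left(91 \right)} - 7508\right) + J{\left(-74 \right)} = \left(91 \left(30 + 91\right) - 7508\right) + 84 \left(-74\right) = \left(91 \cdot 121 - 7508\right) - 6216 = \left(11011 - 7508\right) - 6216 = 3503 - 6216 = -2713$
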